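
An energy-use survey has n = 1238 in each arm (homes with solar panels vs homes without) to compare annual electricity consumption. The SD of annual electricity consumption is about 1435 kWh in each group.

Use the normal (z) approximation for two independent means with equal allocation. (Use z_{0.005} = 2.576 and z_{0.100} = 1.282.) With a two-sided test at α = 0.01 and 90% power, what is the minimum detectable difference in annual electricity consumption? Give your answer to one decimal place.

δ = (z_{α/2} + z_β) · √((σ₁²+σ₂²)/n)
  = (2.576 + 1.282) · √(4118450/1238)
  = 3.858 · √3326.7
  = 3.858 · 57.6775
  = 222.5199

Minimum detectable difference ≈ 222.5 kWh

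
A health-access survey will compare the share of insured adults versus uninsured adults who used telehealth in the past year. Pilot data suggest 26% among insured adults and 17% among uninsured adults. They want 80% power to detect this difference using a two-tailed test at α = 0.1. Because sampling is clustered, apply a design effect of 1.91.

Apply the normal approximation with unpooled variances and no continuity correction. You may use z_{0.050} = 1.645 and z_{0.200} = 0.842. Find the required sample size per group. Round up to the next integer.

n = 487 per group

n = (z_{α/2} + z_β)² · [p₁(1−p₁) + p₂(1−p₂)] / (p₁ − p₂)²
  = (1.645 + 0.842)² · (0.26·0.74 + 0.17·0.83) / (0.09)²
  = (2.487)² · (0.1924 + 0.1411) / 0.0081
  = 6.1852 · 0.3335 / 0.0081
  = 254.66
Design effect: 1.91 × 254.66 = 486.40.
Round up → n = 487 per group.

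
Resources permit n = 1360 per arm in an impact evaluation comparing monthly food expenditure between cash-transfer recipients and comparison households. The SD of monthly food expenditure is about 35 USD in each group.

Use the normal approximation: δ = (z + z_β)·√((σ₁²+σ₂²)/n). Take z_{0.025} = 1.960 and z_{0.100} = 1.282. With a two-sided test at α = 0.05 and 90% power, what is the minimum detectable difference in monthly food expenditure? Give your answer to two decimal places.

δ = (z_{α/2} + z_β) · √((σ₁²+σ₂²)/n)
  = (1.960 + 1.282) · √(2450/1360)
  = 3.242 · √1.8015
  = 3.242 · 1.3422
  = 4.3514

Minimum detectable difference ≈ 4.35 USD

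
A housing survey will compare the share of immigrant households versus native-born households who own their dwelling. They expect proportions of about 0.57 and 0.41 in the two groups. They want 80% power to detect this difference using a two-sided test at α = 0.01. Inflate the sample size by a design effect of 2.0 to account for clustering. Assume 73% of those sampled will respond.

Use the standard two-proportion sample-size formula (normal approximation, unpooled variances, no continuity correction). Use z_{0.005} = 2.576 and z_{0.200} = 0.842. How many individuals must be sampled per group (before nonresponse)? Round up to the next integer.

n = (z_{α/2} + z_β)² · [p₁(1−p₁) + p₂(1−p₂)] / (p₁ − p₂)²
  = (2.576 + 0.842)² · (0.57·0.43 + 0.41·0.59) / (0.16)²
  = (3.418)² · (0.2451 + 0.2419) / 0.0256
  = 11.6827 · 0.4870 / 0.0256
  = 222.25
Design effect: 2.0 × 222.25 = 444.49.
Adjust for 73% response: 444.49 / 0.73 = 608.89.
Round up → n = 609 per group.

n = 609 per group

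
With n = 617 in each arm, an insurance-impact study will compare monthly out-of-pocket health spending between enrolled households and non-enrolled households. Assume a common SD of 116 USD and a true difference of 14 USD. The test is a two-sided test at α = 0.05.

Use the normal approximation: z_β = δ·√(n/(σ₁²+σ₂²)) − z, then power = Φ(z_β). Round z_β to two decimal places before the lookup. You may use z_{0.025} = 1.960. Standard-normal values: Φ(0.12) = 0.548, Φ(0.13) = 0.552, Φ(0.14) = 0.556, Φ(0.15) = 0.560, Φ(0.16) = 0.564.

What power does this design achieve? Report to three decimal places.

Power ≈ 0.564

z_β = δ·√(n/(σ₁²+σ₂²)) − z_{α/2}
    = 14 · √(617/26912) − 1.960
    = 14 · 0.15142 − 1.960
    = 2.1198 − 1.960 = 0.1598 → 0.16
Power = Φ(0.16) = 0.564.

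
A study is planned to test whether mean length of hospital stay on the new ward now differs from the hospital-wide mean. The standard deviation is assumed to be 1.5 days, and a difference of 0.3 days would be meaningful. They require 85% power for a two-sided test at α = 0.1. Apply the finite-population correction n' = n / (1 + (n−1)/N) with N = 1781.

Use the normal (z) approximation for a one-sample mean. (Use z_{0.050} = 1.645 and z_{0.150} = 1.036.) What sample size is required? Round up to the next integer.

n = 164

n = (z_{α/2} + z_β)² · σ² / δ²
  = (1.645 + 1.036)² · 1.5² / 0.3²
  = 7.1878 · 2.25 / 0.09
  = 179.69
Finite-population correction (N = 1781): 179.69 / (1 + (179.69 − 1)/1781) = 163.31.
Round up → n = 164.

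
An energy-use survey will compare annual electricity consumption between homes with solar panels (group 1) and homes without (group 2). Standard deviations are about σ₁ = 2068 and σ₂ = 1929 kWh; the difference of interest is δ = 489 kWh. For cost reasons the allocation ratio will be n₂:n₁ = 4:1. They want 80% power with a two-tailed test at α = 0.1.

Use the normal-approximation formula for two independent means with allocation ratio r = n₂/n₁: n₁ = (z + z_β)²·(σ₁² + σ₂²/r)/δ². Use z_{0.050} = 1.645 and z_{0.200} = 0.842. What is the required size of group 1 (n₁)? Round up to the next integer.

n₁ = 135

n₁ = (z_{α/2} + z_β)² · (σ₁² + σ₂²/r) / δ²
   = (1.645 + 0.842)² · (2068² + 1929²/4) / 489²
   = 6.1852 · (4276624 + 930260.2) / 239121
   = 6.1852 · 5206884.2 / 239121
   = 134.68
Round up → n₁ = 135; n₂ = r·n₁ = 4 × 135 = 540.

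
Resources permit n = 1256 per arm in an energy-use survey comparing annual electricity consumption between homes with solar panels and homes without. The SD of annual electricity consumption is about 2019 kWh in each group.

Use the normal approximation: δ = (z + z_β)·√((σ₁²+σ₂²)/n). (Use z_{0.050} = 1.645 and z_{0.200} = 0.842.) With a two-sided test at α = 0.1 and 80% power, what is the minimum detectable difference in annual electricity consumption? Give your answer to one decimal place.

δ = (z_{α/2} + z_β) · √((σ₁²+σ₂²)/n)
  = (1.645 + 0.842) · √(8152722/1256)
  = 2.487 · √6491.0
  = 2.487 · 80.5669
  = 200.3698

Minimum detectable difference ≈ 200.4 kWh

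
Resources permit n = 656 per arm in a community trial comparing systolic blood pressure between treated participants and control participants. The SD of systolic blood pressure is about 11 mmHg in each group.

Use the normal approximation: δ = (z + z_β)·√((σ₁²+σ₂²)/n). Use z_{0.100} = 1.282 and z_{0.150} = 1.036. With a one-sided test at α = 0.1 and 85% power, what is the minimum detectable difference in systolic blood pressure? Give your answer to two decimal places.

δ = (z_α + z_β) · √((σ₁²+σ₂²)/n)
  = (1.282 + 1.036) · √(242/656)
  = 2.318 · √0.3689
  = 2.318 · 0.6074
  = 1.4079

Minimum detectable difference ≈ 1.41 mmHg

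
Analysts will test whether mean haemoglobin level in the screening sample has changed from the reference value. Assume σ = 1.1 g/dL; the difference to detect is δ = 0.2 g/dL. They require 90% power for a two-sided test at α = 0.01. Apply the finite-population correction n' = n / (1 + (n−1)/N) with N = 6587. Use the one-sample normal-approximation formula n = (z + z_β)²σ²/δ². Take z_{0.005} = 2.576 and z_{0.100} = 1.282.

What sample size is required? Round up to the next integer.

n = 422

n = (z_{α/2} + z_β)² · σ² / δ²
  = (2.576 + 1.282)² · 1.1² / 0.2²
  = 14.8842 · 1.21 / 0.04
  = 450.25
Finite-population correction (N = 6587): 450.25 / (1 + (450.25 − 1)/6587) = 421.50.
Round up → n = 422.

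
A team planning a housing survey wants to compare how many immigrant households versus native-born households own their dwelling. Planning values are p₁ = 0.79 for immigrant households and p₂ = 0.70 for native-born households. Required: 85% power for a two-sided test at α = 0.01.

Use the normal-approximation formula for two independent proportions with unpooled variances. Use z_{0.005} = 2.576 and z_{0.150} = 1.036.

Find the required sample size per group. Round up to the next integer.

n = (z_{α/2} + z_β)² · [p₁(1−p₁) + p₂(1−p₂)] / (p₁ − p₂)²
  = (2.576 + 1.036)² · (0.79·0.21 + 0.70·0.30) / (0.09)²
  = (3.612)² · (0.1659 + 0.2100) / 0.0081
  = 13.0465 · 0.3759 / 0.0081
  = 605.46
Round up → n = 606 per group.

n = 606 per group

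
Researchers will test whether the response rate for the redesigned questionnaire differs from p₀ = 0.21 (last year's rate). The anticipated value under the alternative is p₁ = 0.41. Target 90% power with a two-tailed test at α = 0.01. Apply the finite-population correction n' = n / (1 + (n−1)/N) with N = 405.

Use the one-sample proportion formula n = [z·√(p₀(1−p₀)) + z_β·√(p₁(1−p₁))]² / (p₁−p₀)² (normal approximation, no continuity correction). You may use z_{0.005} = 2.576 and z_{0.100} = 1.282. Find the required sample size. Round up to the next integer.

n = 61

n = [z_{α/2}·√(p₀q₀) + z_β·√(p₁q₁)]² / (p₁ − p₀)²
  = [2.576·√(0.21·0.79) + 1.282·√(0.41·0.59)]² / (0.20)²
  = [2.576·0.4073 + 1.282·0.4918]² / 0.0400
  = [1.6798]² / 0.0400
  = 70.54
Finite-population correction (N = 405): 70.54 / (1 + (70.54 − 1)/405) = 60.20.
Round up → n = 61.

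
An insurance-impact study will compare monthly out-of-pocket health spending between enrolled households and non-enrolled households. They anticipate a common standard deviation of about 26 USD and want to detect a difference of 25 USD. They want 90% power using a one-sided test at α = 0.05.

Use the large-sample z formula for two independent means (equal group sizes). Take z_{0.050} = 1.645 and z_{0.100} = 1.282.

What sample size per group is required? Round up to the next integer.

n = 19 per group

n = (z_α + z_β)² · (σ₁² + σ₂²) / δ²
  = (1.645 + 1.282)² · (2·26² = 1352) / 25²
  = 8.5673 · 1352 / 625
  = 18.53
Round up → n = 19 per group.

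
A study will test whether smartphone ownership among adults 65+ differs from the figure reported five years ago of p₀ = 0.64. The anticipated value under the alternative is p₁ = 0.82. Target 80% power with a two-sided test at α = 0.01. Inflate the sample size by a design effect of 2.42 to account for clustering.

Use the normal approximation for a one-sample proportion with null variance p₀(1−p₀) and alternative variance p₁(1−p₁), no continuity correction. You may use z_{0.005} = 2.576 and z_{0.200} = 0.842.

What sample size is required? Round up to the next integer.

n = 182

n = [z_{α/2}·√(p₀q₀) + z_β·√(p₁q₁)]² / (p₁ − p₀)²
  = [2.576·√(0.64·0.36) + 0.842·√(0.82·0.18)]² / (0.18)²
  = [2.576·0.4800 + 0.842·0.3842]² / 0.0324
  = [1.5600]² / 0.0324
  = 75.11
Design effect: 2.42 × 75.11 = 181.76.
Round up → n = 182.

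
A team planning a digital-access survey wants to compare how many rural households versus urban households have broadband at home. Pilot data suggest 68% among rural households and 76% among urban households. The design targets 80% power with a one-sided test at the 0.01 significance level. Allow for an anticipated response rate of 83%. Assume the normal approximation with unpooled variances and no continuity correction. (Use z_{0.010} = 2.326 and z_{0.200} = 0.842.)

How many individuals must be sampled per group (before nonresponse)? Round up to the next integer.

n = (z_α + z_β)² · [p₁(1−p₁) + p₂(1−p₂)] / (p₁ − p₂)²
  = (2.326 + 0.842)² · (0.68·0.32 + 0.76·0.24) / (-0.08)²
  = (3.168)² · (0.2176 + 0.1824) / 0.0064
  = 10.0362 · 0.4000 / 0.0064
  = 627.26
Adjust for 83% response: 627.26 / 0.83 = 755.74.
Round up → n = 756 per group.

n = 756 per group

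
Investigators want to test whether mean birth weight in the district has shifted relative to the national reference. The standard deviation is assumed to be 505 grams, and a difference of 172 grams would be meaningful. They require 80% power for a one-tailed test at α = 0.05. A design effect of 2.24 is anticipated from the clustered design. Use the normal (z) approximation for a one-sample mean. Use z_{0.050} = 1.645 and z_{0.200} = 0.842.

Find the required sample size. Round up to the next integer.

n = (z_α + z_β)² · σ² / δ²
  = (1.645 + 0.842)² · 505² / 172²
  = 6.1852 · 255025 / 29584
  = 53.32
Design effect: 2.24 × 53.32 = 119.43.
Round up → n = 120.

n = 120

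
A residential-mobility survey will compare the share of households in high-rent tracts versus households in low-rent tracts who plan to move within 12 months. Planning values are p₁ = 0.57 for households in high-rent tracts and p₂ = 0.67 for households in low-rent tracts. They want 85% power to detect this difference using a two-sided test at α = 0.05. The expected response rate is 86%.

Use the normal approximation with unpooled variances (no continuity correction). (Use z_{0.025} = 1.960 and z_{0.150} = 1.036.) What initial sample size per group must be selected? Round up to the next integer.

n = (z_{α/2} + z_β)² · [p₁(1−p₁) + p₂(1−p₂)] / (p₁ − p₂)²
  = (1.960 + 1.036)² · (0.57·0.43 + 0.67·0.33) / (-0.10)²
  = (2.996)² · (0.2451 + 0.2211) / 0.0100
  = 8.9760 · 0.4662 / 0.0100
  = 418.46
Adjust for 86% response: 418.46 / 0.86 = 486.58.
Round up → n = 487 per group.

n = 487 per group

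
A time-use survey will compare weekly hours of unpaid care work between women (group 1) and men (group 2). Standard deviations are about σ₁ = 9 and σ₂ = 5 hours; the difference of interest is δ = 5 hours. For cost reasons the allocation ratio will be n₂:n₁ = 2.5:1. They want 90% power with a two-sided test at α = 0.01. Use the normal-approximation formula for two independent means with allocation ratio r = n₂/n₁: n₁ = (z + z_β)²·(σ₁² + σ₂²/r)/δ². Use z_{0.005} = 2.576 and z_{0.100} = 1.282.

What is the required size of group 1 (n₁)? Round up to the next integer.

n₁ = 55

n₁ = (z_{α/2} + z_β)² · (σ₁² + σ₂²/r) / δ²
   = (2.576 + 1.282)² · (9² + 5²/2.5) / 5²
   = 14.8842 · (81 + 10) / 25
   = 14.8842 · 91 / 25
   = 54.18
Round up → n₁ = 55; n₂ = r·n₁ = 2.5 × 55 = 138.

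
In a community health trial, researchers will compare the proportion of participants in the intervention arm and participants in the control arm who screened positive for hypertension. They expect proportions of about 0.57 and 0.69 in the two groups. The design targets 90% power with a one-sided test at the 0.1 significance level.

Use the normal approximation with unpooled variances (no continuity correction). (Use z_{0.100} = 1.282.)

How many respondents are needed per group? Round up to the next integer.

n = (z_α + z_β)² · [p₁(1−p₁) + p₂(1−p₂)] / (p₁ − p₂)²
  = (1.282 + 1.282)² · (0.57·0.43 + 0.69·0.31) / (-0.12)²
  = (2.564)² · (0.2451 + 0.2139) / 0.0144
  = 6.5741 · 0.4590 / 0.0144
  = 209.55
Round up → n = 210 per group.

n = 210 per group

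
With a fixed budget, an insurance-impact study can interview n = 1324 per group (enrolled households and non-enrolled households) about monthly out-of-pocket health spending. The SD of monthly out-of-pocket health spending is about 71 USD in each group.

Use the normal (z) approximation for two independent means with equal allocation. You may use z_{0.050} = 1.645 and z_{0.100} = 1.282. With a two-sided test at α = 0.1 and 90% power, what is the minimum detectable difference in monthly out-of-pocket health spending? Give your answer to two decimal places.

Minimum detectable difference ≈ 8.08 USD

δ = (z_{α/2} + z_β) · √((σ₁²+σ₂²)/n)
  = (1.645 + 1.282) · √(10082/1324)
  = 2.927 · √7.6148
  = 2.927 · 2.7595
  = 8.0770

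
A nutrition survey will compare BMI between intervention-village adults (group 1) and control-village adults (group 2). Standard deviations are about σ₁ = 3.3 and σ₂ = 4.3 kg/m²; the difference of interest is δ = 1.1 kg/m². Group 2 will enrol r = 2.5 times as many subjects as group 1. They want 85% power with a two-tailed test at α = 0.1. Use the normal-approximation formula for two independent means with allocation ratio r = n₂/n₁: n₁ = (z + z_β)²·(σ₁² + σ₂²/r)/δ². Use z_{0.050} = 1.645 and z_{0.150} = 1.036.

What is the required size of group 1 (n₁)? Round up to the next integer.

n₁ = 109

n₁ = (z_{α/2} + z_β)² · (σ₁² + σ₂²/r) / δ²
   = (1.645 + 1.036)² · (3.3² + 4.3²/2.5) / 1.1²
   = 7.1878 · (10.89 + 7.396) / 1.21
   = 7.1878 · 18.286 / 1.21
   = 108.62
Round up → n₁ = 109; n₂ = r·n₁ = 2.5 × 109 = 273.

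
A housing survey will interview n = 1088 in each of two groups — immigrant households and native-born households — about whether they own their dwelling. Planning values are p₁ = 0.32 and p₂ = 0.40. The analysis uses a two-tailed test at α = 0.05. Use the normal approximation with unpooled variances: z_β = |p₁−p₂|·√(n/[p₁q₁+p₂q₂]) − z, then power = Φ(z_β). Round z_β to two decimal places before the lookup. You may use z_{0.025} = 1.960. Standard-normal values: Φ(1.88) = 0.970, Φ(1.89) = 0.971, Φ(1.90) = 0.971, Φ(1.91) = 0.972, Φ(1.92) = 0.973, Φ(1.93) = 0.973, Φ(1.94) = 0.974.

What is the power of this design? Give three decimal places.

Power ≈ 0.974

z_β = |p₁−p₂|·√(n/[p₁q₁+p₂q₂]) − z_{α/2}
    = 0.08 · √(1088/0.4576) − 1.960
    = 0.08 · 48.7609 − 1.960
    = 3.9009 − 1.960 = 1.9409 → 1.94
Power = Φ(1.94) = 0.974.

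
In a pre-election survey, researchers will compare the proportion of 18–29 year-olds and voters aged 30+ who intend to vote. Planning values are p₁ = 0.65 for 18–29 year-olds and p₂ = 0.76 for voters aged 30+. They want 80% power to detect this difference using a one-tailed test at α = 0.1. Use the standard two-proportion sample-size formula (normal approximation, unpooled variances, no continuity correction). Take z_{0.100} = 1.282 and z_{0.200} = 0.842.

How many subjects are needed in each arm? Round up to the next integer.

n = 153 per group

n = (z_α + z_β)² · [p₁(1−p₁) + p₂(1−p₂)] / (p₁ − p₂)²
  = (1.282 + 0.842)² · (0.65·0.35 + 0.76·0.24) / (-0.11)²
  = (2.124)² · (0.2275 + 0.1824) / 0.0121
  = 4.5114 · 0.4099 / 0.0121
  = 152.83
Round up → n = 153 per group.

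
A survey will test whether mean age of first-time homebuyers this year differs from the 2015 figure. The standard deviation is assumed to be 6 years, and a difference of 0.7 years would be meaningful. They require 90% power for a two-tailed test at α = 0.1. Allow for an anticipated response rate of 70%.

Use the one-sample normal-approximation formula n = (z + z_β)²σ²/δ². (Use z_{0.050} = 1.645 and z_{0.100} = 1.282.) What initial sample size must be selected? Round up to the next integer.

n = (z_{α/2} + z_β)² · σ² / δ²
  = (1.645 + 1.282)² · 6² / 0.7²
  = 8.5673 · 36 / 0.49
  = 629.44
Adjust for 70% response: 629.44 / 0.70 = 899.19.
Round up → n = 900.

n = 900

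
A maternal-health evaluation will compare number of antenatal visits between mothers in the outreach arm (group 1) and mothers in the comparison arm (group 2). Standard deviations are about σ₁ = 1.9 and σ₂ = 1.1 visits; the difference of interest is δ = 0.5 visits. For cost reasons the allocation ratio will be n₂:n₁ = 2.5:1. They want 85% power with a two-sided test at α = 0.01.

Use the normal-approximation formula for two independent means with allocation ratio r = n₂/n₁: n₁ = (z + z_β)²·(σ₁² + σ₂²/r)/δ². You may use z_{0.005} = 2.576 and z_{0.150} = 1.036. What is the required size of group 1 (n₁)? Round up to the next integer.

n₁ = 214

n₁ = (z_{α/2} + z_β)² · (σ₁² + σ₂²/r) / δ²
   = (2.576 + 1.036)² · (1.9² + 1.1²/2.5) / 0.5²
   = 13.0465 · (3.61 + 0.484) / 0.25
   = 13.0465 · 4.094 / 0.25
   = 213.65
Round up → n₁ = 214; n₂ = r·n₁ = 2.5 × 214 = 535.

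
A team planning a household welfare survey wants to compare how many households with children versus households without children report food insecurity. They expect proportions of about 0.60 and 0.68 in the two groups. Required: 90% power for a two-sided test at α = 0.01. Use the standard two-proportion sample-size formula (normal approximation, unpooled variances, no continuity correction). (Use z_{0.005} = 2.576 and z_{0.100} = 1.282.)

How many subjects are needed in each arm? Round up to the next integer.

n = (z_{α/2} + z_β)² · [p₁(1−p₁) + p₂(1−p₂)] / (p₁ − p₂)²
  = (2.576 + 1.282)² · (0.60·0.40 + 0.68·0.32) / (-0.08)²
  = (3.858)² · (0.2400 + 0.2176) / 0.0064
  = 14.8842 · 0.4576 / 0.0064
  = 1064.22
Round up → n = 1065 per group.

n = 1065 per group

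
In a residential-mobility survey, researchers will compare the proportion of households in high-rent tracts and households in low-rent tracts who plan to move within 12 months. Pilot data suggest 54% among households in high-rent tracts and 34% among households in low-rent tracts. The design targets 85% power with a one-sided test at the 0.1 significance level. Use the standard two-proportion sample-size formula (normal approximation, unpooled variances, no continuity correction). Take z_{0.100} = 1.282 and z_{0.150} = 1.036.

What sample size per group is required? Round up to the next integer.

n = 64 per group

n = (z_α + z_β)² · [p₁(1−p₁) + p₂(1−p₂)] / (p₁ − p₂)²
  = (1.282 + 1.036)² · (0.54·0.46 + 0.34·0.66) / (0.20)²
  = (2.318)² · (0.2484 + 0.2244) / 0.0400
  = 5.3731 · 0.4728 / 0.0400
  = 63.51
Round up → n = 64 per group.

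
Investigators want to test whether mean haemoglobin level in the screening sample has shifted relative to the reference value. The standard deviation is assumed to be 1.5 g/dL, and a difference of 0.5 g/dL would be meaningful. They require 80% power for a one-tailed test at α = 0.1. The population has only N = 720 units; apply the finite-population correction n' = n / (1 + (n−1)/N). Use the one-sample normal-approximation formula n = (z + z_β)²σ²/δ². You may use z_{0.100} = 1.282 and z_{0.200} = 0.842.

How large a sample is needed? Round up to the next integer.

n = (z_α + z_β)² · σ² / δ²
  = (1.282 + 0.842)² · 1.5² / 0.5²
  = 4.5114 · 2.25 / 0.25
  = 40.60
Finite-population correction (N = 720): 40.60 / (1 + (40.60 − 1)/720) = 38.49.
Round up → n = 39.

n = 39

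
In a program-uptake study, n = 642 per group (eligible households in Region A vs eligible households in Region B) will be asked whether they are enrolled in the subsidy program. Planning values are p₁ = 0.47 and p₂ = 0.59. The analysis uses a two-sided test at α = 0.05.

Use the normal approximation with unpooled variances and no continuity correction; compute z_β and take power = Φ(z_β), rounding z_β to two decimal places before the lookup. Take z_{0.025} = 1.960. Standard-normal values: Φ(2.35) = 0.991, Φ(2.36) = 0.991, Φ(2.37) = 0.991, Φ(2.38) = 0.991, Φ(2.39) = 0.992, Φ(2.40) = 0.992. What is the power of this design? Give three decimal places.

z_β = |p₁−p₂|·√(n/[p₁q₁+p₂q₂]) − z_{α/2}
    = 0.12 · √(642/0.4910) − 1.960
    = 0.12 · 36.1599 − 1.960
    = 4.3392 − 1.960 = 2.3792 → 2.38
Power = Φ(2.38) = 0.991.

Power ≈ 0.991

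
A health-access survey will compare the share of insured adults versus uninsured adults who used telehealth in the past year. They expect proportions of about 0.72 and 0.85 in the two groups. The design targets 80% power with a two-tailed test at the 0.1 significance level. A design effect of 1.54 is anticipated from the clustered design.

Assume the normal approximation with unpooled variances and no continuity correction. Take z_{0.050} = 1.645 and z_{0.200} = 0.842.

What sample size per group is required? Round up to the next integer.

n = 186 per group

n = (z_{α/2} + z_β)² · [p₁(1−p₁) + p₂(1−p₂)] / (p₁ − p₂)²
  = (1.645 + 0.842)² · (0.72·0.28 + 0.85·0.15) / (-0.13)²
  = (2.487)² · (0.2016 + 0.1275) / 0.0169
  = 6.1852 · 0.3291 / 0.0169
  = 120.45
Design effect: 1.54 × 120.45 = 185.49.
Round up → n = 186 per group.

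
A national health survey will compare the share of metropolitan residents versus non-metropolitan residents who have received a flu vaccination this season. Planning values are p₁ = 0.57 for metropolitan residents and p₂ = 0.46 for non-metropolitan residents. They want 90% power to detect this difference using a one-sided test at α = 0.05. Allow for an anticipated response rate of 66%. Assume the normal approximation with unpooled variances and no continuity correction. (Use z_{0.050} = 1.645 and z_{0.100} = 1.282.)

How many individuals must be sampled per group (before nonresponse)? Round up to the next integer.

n = 530 per group

n = (z_α + z_β)² · [p₁(1−p₁) + p₂(1−p₂)] / (p₁ − p₂)²
  = (1.645 + 1.282)² · (0.57·0.43 + 0.46·0.54) / (0.11)²
  = (2.927)² · (0.2451 + 0.2484) / 0.0121
  = 8.5673 · 0.4935 / 0.0121
  = 349.42
Adjust for 66% response: 349.42 / 0.66 = 529.42.
Round up → n = 530 per group.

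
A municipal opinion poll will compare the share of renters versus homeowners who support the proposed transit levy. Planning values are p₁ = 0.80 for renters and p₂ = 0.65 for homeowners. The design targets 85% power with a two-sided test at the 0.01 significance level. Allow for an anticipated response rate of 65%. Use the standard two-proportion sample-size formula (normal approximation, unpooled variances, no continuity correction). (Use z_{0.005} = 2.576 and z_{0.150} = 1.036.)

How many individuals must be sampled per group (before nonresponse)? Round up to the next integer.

n = 346 per group

n = (z_{α/2} + z_β)² · [p₁(1−p₁) + p₂(1−p₂)] / (p₁ − p₂)²
  = (2.576 + 1.036)² · (0.80·0.20 + 0.65·0.35) / (0.15)²
  = (3.612)² · (0.1600 + 0.2275) / 0.0225
  = 13.0465 · 0.3875 / 0.0225
  = 224.69
Adjust for 65% response: 224.69 / 0.65 = 345.68.
Round up → n = 346 per group.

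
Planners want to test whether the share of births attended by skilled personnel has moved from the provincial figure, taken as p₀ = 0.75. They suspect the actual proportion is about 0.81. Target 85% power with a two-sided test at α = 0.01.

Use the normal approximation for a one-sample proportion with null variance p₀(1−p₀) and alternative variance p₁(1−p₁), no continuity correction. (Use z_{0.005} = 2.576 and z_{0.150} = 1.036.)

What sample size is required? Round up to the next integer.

n = 644

n = [z_{α/2}·√(p₀q₀) + z_β·√(p₁q₁)]² / (p₁ − p₀)²
  = [2.576·√(0.75·0.25) + 1.036·√(0.81·0.19)]² / (0.06)²
  = [2.576·0.4330 + 1.036·0.3923]² / 0.0036
  = [1.5219]² / 0.0036
  = 643.35
Round up → n = 644.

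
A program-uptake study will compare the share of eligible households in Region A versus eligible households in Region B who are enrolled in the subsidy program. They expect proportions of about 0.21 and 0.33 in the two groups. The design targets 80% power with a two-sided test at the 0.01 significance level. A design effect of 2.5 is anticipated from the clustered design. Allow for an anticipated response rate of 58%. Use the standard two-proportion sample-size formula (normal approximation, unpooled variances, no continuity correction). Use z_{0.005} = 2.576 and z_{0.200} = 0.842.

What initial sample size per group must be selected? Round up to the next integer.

n = (z_{α/2} + z_β)² · [p₁(1−p₁) + p₂(1−p₂)] / (p₁ − p₂)²
  = (2.576 + 0.842)² · (0.21·0.79 + 0.33·0.67) / (-0.12)²
  = (3.418)² · (0.1659 + 0.2211) / 0.0144
  = 11.6827 · 0.3870 / 0.0144
  = 313.97
Design effect: 2.5 × 313.97 = 784.93.
Adjust for 58% response: 784.93 / 0.58 = 1353.33.
Round up → n = 1354 per group.

n = 1354 per group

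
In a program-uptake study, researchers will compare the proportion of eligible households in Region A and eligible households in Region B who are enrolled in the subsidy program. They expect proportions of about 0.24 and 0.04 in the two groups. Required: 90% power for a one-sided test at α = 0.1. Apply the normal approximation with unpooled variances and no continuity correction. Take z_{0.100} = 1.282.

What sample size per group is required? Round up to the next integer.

n = 37 per group

n = (z_α + z_β)² · [p₁(1−p₁) + p₂(1−p₂)] / (p₁ − p₂)²
  = (1.282 + 1.282)² · (0.24·0.76 + 0.04·0.96) / (0.20)²
  = (2.564)² · (0.1824 + 0.0384) / 0.0400
  = 6.5741 · 0.2208 / 0.0400
  = 36.29
Round up → n = 37 per group.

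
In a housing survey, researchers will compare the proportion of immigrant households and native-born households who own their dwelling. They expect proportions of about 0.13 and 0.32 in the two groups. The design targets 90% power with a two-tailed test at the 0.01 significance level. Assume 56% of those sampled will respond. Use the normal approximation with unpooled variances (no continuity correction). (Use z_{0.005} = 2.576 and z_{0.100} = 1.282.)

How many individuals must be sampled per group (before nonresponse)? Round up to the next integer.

n = 244 per group

n = (z_{α/2} + z_β)² · [p₁(1−p₁) + p₂(1−p₂)] / (p₁ − p₂)²
  = (2.576 + 1.282)² · (0.13·0.87 + 0.32·0.68) / (-0.19)²
  = (3.858)² · (0.1131 + 0.2176) / 0.0361
  = 14.8842 · 0.3307 / 0.0361
  = 136.35
Adjust for 56% response: 136.35 / 0.56 = 243.48.
Round up → n = 244 per group.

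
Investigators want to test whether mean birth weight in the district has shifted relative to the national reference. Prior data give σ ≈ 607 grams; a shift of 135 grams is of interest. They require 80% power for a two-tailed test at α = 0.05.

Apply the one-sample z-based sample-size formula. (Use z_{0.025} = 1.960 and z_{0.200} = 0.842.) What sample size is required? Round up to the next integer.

n = 159

n = (z_{α/2} + z_β)² · σ² / δ²
  = (1.960 + 0.842)² · 607² / 135²
  = 7.8512 · 368449 / 18225
  = 158.73
Round up → n = 159.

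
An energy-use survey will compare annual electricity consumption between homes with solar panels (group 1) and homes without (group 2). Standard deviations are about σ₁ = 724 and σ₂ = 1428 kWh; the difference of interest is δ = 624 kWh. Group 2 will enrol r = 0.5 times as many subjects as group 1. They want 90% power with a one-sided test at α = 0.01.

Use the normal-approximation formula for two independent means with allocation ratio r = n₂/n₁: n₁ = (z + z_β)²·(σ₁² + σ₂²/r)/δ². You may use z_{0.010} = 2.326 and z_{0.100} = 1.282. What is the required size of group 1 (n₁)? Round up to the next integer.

n₁ = 154

n₁ = (z_α + z_β)² · (σ₁² + σ₂²/r) / δ²
   = (2.326 + 1.282)² · (724² + 1428²/0.5) / 624²
   = 13.0177 · (524176 + 4078368) / 389376
   = 13.0177 · 4602544 / 389376
   = 153.87
Round up → n₁ = 154; n₂ = r·n₁ = 0.5 × 154 = 77.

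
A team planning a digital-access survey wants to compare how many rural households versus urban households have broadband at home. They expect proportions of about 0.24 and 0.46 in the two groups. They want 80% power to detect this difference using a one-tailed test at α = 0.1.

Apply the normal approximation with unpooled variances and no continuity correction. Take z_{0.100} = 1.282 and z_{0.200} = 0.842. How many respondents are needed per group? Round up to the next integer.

n = 41 per group

n = (z_α + z_β)² · [p₁(1−p₁) + p₂(1−p₂)] / (p₁ − p₂)²
  = (1.282 + 0.842)² · (0.24·0.76 + 0.46·0.54) / (-0.22)²
  = (2.124)² · (0.1824 + 0.2484) / 0.0484
  = 4.5114 · 0.4308 / 0.0484
  = 40.15
Round up → n = 41 per group.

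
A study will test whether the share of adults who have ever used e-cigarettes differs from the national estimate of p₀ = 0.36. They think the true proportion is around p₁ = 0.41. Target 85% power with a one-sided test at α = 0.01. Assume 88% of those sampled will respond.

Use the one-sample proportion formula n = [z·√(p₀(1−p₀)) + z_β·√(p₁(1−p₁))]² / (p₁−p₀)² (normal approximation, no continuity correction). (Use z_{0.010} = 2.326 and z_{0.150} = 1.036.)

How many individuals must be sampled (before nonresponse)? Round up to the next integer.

n = [z_α·√(p₀q₀) + z_β·√(p₁q₁)]² / (p₁ − p₀)²
  = [2.326·√(0.36·0.64) + 1.036·√(0.41·0.59)]² / (0.05)²
  = [2.326·0.4800 + 1.036·0.4918]² / 0.0025
  = [1.6260]² / 0.0025
  = 1057.58
Adjust for 88% response: 1057.58 / 0.88 = 1201.79.
Round up → n = 1202.

n = 1202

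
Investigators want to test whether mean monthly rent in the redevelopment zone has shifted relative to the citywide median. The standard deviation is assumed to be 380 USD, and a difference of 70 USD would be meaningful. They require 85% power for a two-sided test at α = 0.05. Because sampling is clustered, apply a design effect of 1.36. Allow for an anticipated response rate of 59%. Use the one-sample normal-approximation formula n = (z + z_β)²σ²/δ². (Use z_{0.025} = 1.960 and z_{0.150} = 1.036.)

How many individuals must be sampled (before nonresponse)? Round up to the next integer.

n = 610

n = (z_{α/2} + z_β)² · σ² / δ²
  = (1.960 + 1.036)² · 380² / 70²
  = 8.9760 · 144400 / 4900
  = 264.52
Design effect: 1.36 × 264.52 = 359.74.
Adjust for 59% response: 359.74 / 0.59 = 609.74.
Round up → n = 610.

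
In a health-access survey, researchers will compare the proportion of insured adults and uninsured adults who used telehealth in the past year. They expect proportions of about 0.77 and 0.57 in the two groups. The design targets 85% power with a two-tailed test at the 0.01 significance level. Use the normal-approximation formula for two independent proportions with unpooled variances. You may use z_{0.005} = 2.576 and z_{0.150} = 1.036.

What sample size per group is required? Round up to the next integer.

n = (z_{α/2} + z_β)² · [p₁(1−p₁) + p₂(1−p₂)] / (p₁ − p₂)²
  = (2.576 + 1.036)² · (0.77·0.23 + 0.57·0.43) / (0.20)²
  = (3.612)² · (0.1771 + 0.2451) / 0.0400
  = 13.0465 · 0.4222 / 0.0400
  = 137.71
Round up → n = 138 per group.

n = 138 per group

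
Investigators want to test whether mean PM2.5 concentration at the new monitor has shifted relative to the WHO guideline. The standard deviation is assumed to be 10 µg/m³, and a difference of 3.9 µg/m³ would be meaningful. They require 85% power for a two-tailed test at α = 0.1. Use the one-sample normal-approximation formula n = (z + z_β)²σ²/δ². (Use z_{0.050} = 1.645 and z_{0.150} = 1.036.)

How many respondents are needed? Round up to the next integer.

n = (z_{α/2} + z_β)² · σ² / δ²
  = (1.645 + 1.036)² · 10² / 3.9²
  = 7.1878 · 100 / 15.21
  = 47.26
Round up → n = 48.

n = 48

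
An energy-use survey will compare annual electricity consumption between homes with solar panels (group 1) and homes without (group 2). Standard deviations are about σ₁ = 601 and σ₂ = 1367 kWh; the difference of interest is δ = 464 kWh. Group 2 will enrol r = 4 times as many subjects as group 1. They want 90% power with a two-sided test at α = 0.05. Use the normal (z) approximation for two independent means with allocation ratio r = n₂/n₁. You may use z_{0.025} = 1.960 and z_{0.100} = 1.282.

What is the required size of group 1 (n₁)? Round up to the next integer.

n₁ = 41

n₁ = (z_{α/2} + z_β)² · (σ₁² + σ₂²/r) / δ²
   = (1.960 + 1.282)² · (601² + 1367²/4) / 464²
   = 10.5106 · (361201 + 467172.2) / 215296
   = 10.5106 · 828373.2 / 215296
   = 40.44
Round up → n₁ = 41; n₂ = r·n₁ = 4 × 41 = 164.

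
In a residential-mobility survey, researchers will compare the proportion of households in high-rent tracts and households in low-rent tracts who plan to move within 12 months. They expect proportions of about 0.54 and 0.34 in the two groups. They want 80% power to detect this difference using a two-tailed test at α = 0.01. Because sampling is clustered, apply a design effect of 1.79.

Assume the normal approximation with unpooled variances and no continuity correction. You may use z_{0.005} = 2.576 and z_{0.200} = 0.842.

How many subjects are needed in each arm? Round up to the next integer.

n = 248 per group

n = (z_{α/2} + z_β)² · [p₁(1−p₁) + p₂(1−p₂)] / (p₁ − p₂)²
  = (2.576 + 0.842)² · (0.54·0.46 + 0.34·0.66) / (0.20)²
  = (3.418)² · (0.2484 + 0.2244) / 0.0400
  = 11.6827 · 0.4728 / 0.0400
  = 138.09
Design effect: 1.79 × 138.09 = 247.18.
Round up → n = 248 per group.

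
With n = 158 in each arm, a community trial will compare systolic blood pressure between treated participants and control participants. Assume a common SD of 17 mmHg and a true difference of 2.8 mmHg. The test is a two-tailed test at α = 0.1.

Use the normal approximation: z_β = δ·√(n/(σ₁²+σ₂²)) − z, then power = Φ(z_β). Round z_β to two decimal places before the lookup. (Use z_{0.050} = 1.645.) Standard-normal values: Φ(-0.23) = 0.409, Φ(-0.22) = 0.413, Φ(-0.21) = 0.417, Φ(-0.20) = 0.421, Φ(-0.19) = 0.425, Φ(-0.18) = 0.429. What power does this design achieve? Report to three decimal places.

z_β = δ·√(n/(σ₁²+σ₂²)) − z_{α/2}
    = 2.8 · √(158/578) − 1.645
    = 2.8 · 0.52283 − 1.645
    = 1.4639 − 1.645 = -0.1811 → -0.18
Power = Φ(-0.18) = 0.429.

Power ≈ 0.429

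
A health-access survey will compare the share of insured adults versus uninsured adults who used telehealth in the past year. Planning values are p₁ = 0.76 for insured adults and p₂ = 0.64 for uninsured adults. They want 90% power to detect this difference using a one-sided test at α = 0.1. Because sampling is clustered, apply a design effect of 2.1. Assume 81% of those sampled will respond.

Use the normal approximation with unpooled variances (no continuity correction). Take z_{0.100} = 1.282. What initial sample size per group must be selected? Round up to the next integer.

n = 489 per group

n = (z_α + z_β)² · [p₁(1−p₁) + p₂(1−p₂)] / (p₁ − p₂)²
  = (1.282 + 1.282)² · (0.76·0.24 + 0.64·0.36) / (0.12)²
  = (2.564)² · (0.1824 + 0.2304) / 0.0144
  = 6.5741 · 0.4128 / 0.0144
  = 188.46
Design effect: 2.1 × 188.46 = 395.76.
Adjust for 81% response: 395.76 / 0.81 = 488.59.
Round up → n = 489 per group.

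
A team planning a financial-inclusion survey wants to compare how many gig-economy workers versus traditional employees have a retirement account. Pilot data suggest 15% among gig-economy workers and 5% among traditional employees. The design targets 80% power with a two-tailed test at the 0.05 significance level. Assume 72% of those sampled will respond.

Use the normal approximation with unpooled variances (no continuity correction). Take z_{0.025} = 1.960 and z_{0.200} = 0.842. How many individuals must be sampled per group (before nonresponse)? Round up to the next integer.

n = (z_{α/2} + z_β)² · [p₁(1−p₁) + p₂(1−p₂)] / (p₁ − p₂)²
  = (1.960 + 0.842)² · (0.15·0.85 + 0.05·0.95) / (0.10)²
  = (2.802)² · (0.1275 + 0.0475) / 0.0100
  = 7.8512 · 0.1750 / 0.0100
  = 137.40
Adjust for 72% response: 137.40 / 0.72 = 190.83.
Round up → n = 191 per group.

n = 191 per group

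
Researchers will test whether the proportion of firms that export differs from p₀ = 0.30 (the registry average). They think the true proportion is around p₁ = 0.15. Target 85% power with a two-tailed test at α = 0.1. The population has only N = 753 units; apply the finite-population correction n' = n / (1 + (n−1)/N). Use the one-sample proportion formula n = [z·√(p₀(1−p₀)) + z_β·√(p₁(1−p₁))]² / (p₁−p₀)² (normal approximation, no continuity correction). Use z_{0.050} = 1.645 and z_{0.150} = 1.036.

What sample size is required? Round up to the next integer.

n = [z_{α/2}·√(p₀q₀) + z_β·√(p₁q₁)]² / (p₁ − p₀)²
  = [1.645·√(0.30·0.70) + 1.036·√(0.15·0.85)]² / (-0.15)²
  = [1.645·0.4583 + 1.036·0.3571]² / 0.0225
  = [1.1238]² / 0.0225
  = 56.13
Finite-population correction (N = 753): 56.13 / (1 + (56.13 − 1)/753) = 52.30.
Round up → n = 53.

n = 53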